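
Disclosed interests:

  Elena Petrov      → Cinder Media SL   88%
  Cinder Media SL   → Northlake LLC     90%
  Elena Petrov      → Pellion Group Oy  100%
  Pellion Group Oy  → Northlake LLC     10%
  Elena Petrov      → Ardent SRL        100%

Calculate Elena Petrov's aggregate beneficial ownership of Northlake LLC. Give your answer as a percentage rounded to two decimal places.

89.20%

Elena reaches Northlake along 2 paths.
Via Pellion: 100% × 10% = 10%.
Via Cinder: 88% × 90% = 79.2%.
Total: 10% + 79.2% = 89.2%.
Rounded: 89.20%.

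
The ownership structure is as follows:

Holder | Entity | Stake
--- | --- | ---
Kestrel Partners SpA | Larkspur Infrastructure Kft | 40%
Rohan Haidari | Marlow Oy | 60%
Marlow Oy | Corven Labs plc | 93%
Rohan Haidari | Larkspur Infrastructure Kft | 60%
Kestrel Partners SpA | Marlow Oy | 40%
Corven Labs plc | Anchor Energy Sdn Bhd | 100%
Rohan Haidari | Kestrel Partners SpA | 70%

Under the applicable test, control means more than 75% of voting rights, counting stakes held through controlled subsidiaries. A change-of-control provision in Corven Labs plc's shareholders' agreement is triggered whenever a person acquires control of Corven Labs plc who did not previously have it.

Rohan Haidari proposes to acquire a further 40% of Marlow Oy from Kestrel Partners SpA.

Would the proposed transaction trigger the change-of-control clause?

Yes

The purchase adds only to Rohan's holdings (Kestrel's stake shrinks), so Rohan is the only person who could newly come to control Corven.
Rohan's largest direct stake is 70% in Kestrel, which does not meet the threshold, so Rohan controls no company.
Neither Rohan nor any entity Rohan controls holds any voting interest in Corven.
So before the transaction, Rohan does not control Corven.
After the purchase, Rohan's direct stake in Marlow rises to 60% + 40% = 100%, and Kestrel's stake falls to 0%.
Rohan holds 100% of Marlow, so Rohan controls Marlow.
Marlow holds 93% of Corven, so Rohan controls Corven.
Rohan did not control Corven before and does after, so the clause is triggered.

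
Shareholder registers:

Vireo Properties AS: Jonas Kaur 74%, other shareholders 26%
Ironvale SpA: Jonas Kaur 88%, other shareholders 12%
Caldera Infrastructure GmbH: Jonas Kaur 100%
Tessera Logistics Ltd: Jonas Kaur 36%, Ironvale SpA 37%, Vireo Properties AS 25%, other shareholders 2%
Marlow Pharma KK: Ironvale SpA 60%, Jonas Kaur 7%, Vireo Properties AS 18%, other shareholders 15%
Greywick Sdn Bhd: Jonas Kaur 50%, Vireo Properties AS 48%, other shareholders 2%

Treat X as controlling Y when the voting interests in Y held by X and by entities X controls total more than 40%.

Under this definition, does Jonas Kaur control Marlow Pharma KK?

Jonas holds 74% of Vireo, so Jonas controls Vireo.
Jonas holds 88% of Ironvale, so Jonas controls Ironvale.
Ironvale and Jonas and Vireo together hold 60% + 7% + 18% = 85% of Marlow, so Jonas controls Marlow.

Yes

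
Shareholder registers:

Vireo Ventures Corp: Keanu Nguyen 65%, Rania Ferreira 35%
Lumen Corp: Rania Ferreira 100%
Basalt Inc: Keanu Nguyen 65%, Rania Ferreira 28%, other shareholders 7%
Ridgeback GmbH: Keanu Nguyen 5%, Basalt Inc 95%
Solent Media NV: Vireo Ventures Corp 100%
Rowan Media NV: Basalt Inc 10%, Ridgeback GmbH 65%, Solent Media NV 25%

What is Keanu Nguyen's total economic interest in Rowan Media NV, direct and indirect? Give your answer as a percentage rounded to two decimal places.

Keanu reaches Rowan along 4 paths.
Via Basalt: 65% × 10% = 6.5%.
Via Ridgeback: 5% × 65% = 3.25%.
Via Basalt → Ridgeback: 65% × 95% × 65% = 40.1375%.
Via Vireo → Solent: 65% × 100% × 25% = 16.25%.
Total: 6.5% + 3.25% + 40.1375% + 16.25% = 66.1375%.
Rounded: 66.14%.

66.14%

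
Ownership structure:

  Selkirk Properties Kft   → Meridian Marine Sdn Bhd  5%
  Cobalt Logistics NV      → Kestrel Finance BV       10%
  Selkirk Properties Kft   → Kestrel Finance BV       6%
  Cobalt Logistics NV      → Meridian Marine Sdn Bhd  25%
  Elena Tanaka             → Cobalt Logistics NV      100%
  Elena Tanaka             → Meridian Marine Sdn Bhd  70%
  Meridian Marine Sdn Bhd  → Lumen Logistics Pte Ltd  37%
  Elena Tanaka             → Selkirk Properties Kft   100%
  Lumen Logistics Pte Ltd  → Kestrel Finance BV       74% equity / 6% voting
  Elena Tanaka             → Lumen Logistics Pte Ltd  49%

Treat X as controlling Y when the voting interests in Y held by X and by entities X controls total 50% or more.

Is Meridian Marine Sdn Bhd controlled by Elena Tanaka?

Elena holds 100% of Cobalt, so Elena controls Cobalt.
Elena holds 100% of Selkirk, so Elena controls Selkirk.
Selkirk and Cobalt and Elena together hold 5% + 25% + 70% = 100% of Meridian, so Elena controls Meridian.

Yes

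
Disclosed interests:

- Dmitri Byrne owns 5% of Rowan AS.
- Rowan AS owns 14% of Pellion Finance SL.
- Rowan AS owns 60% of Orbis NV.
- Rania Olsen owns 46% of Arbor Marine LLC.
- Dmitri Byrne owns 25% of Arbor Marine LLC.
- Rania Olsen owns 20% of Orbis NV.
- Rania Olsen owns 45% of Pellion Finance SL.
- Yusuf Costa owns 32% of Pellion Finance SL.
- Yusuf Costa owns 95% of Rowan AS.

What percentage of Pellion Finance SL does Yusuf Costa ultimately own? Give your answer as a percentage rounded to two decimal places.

Yusuf reaches Pellion along 2 paths.
Direct stake: 32% = 32%.
Via Rowan: 95% × 14% = 13.3%.
Total: 32% + 13.3% = 45.3%.
Rounded: 45.30%.

45.30%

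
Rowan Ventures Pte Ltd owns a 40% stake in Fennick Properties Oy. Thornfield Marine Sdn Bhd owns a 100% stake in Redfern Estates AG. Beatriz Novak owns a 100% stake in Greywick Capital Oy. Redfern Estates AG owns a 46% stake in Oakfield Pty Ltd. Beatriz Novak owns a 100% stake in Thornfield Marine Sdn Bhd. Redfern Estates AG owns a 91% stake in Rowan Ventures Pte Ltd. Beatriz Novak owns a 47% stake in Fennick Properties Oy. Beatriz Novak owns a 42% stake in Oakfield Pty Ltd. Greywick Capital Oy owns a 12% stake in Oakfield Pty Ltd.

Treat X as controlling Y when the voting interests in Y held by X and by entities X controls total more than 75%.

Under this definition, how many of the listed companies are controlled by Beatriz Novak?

Beatriz holds 100% of Greywick, so Beatriz controls Greywick.
Beatriz holds 100% of Thornfield, so Beatriz controls Thornfield.
Thornfield holds 100% of Redfern, so Beatriz controls Redfern.
Redfern holds 91% of Rowan, so Beatriz controls Rowan.
Rowan and Beatriz together hold 40% + 47% = 87% of Fennick, so Beatriz controls Fennick.
Greywick and Beatriz and Redfern together hold 12% + 42% + 46% = 100% of Oakfield, so Beatriz controls Oakfield.
Beatriz controls 6 companies.

6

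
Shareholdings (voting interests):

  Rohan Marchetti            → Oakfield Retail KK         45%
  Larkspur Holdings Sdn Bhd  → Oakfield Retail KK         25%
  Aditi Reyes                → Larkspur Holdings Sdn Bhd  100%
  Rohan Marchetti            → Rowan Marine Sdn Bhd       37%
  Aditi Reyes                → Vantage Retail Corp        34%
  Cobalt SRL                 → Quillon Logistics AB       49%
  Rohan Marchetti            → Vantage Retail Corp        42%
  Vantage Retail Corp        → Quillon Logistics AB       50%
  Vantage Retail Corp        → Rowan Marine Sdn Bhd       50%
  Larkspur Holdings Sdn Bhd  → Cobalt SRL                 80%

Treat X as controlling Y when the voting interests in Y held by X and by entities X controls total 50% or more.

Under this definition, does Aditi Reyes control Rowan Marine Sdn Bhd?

No

Aditi holds 100% of Larkspur, so Aditi controls Larkspur.
Larkspur holds 80% of Cobalt, so Aditi controls Cobalt.
Neither Aditi nor any entity Aditi controls holds any voting interest in Rowan.
So Aditi does not control Rowan.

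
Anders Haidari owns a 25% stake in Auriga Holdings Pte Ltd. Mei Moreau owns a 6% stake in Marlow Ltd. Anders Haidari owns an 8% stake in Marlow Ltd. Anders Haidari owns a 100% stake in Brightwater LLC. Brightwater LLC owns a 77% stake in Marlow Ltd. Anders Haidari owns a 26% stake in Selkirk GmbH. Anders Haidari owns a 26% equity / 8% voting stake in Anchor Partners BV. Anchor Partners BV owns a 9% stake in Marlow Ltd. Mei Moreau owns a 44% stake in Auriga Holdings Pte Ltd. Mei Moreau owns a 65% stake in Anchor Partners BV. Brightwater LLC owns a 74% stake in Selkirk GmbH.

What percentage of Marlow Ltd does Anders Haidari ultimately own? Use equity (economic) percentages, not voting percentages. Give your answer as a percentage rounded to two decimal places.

Anders reaches Marlow along 3 paths.
Direct stake: 8% = 8%.
Via Brightwater: 100% × 77% = 77%.
Via Anchor: 26% × 9% = 2.34%.
Total: 8% + 77% + 2.34% = 87.34%.

87.34%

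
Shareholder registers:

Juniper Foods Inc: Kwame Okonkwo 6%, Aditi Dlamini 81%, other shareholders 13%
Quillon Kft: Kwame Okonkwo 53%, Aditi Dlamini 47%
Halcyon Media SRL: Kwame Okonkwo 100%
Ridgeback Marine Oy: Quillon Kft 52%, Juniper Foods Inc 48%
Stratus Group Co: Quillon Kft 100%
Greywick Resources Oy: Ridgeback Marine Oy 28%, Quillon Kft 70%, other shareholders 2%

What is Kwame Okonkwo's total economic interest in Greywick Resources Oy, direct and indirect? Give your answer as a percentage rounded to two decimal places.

45.62%

Kwame reaches Greywick along 3 paths.
Via Quillon → Ridgeback: 53% × 52% × 28% = 7.7168%.
Via Juniper → Ridgeback: 6% × 48% × 28% = 0.8064%.
Via Quillon: 53% × 70% = 37.1%.
Total: 7.7168% + 0.8064% + 37.1% = 45.6232%.
Rounded: 45.62%.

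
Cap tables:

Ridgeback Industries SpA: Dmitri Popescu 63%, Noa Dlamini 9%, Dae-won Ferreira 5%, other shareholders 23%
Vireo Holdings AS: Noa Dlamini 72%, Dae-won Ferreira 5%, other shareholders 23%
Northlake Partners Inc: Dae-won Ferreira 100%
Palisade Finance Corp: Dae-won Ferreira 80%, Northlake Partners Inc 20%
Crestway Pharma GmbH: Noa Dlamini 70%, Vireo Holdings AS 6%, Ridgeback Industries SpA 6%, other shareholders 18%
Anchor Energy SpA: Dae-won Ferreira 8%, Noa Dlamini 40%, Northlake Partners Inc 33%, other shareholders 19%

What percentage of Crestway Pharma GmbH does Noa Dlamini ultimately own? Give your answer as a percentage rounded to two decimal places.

Noa reaches Crestway along 3 paths.
Direct stake: 70% = 70%.
Via Vireo: 72% × 6% = 4.32%.
Via Ridgeback: 9% × 6% = 0.54%.
Total: 70% + 4.32% + 0.54% = 74.86%.

74.86%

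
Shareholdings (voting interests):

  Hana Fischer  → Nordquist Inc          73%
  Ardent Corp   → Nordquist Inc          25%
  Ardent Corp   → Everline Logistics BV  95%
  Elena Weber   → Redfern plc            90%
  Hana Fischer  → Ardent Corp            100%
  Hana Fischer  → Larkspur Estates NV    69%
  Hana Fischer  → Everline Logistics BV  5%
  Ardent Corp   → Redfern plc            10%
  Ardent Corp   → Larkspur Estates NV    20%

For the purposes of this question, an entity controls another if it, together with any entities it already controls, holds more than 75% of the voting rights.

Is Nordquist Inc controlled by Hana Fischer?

Yes

Hana holds 100% of Ardent, so Hana controls Ardent.
Hana and Ardent together hold 73% + 25% = 98% of Nordquist, so Hana controls Nordquist.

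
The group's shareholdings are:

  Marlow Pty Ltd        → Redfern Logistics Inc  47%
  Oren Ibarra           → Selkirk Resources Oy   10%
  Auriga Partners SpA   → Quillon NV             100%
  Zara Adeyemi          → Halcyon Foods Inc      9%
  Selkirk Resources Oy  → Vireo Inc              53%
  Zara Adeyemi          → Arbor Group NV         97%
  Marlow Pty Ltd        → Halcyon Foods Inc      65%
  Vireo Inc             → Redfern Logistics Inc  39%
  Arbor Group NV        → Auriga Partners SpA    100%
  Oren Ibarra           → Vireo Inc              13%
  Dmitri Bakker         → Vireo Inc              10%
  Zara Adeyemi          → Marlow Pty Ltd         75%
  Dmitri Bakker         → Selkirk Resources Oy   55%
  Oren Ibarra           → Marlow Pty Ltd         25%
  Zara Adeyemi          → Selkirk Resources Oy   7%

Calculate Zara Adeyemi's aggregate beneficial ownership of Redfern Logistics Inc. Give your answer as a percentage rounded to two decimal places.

36.70%

Zara reaches Redfern along 2 paths.
Via Selkirk → Vireo: 7% × 53% × 39% = 1.4469%.
Via Marlow: 75% × 47% = 35.25%.
Total: 1.4469% + 35.25% = 36.6969%.
Rounded: 36.70%.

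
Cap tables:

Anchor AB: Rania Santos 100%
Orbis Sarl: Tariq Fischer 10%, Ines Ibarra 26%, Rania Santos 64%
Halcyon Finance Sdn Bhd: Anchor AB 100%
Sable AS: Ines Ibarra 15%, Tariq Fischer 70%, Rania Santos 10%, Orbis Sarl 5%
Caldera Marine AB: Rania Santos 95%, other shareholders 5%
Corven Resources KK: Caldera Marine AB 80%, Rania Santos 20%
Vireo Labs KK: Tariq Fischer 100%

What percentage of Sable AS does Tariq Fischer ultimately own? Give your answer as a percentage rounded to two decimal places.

Tariq reaches Sable along 2 paths.
Direct stake: 70% = 70%.
Via Orbis: 10% × 5% = 0.5%.
Total: 70% + 0.5% = 70.5%.
Rounded: 70.50%.

70.50%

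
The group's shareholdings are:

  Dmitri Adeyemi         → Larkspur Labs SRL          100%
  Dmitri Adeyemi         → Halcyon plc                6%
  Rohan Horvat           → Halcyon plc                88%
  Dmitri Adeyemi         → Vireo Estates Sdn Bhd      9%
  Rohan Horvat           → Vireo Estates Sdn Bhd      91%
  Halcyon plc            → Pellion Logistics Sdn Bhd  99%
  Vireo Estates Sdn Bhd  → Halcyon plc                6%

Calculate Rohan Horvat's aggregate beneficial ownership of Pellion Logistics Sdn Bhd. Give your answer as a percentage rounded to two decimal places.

92.53%

Rohan reaches Pellion along 2 paths.
Via Vireo → Halcyon: 91% × 6% × 99% = 5.4054%.
Via Halcyon: 88% × 99% = 87.12%.
Total: 5.4054% + 87.12% = 92.5254%.
Rounded: 92.53%.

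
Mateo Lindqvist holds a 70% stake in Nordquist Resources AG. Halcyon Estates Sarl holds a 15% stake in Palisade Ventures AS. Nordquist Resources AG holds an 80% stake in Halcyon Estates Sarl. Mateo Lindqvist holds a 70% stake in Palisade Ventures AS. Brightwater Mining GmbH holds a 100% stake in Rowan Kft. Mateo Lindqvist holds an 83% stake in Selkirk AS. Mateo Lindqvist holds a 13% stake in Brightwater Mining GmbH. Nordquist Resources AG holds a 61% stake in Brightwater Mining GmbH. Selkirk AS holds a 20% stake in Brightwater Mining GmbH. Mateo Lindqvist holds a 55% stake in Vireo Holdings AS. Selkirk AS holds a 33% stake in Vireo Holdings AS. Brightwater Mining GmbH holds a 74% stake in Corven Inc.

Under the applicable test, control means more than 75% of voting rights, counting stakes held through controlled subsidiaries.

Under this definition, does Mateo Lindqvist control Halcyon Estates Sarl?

Mateo holds 83% of Selkirk, so Mateo controls Selkirk.
Selkirk and Mateo together hold 33% + 55% = 88% of Vireo, so Mateo controls Vireo.
Neither Mateo nor any entity Mateo controls holds any voting interest in Halcyon.
So Mateo does not control Halcyon.

No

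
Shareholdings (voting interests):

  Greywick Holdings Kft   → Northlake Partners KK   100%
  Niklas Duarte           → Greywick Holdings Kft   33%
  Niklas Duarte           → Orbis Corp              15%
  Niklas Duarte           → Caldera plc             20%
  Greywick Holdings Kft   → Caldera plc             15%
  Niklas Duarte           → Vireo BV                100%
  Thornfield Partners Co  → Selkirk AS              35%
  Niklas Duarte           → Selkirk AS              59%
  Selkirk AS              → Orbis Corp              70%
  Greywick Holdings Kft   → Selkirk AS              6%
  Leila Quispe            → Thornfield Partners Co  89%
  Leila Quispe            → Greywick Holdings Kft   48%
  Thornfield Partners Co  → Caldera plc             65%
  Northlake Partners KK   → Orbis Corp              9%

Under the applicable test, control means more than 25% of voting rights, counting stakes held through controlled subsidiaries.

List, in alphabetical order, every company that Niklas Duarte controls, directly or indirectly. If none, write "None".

Niklas holds 33% of Greywick, so Niklas controls Greywick.
Greywick holds 100% of Northlake, so Niklas controls Northlake.
Niklas and Greywick together hold 59% + 6% = 65% of Selkirk, so Niklas controls Selkirk.
Niklas and Greywick together hold 20% + 15% = 35% of Caldera, so Niklas controls Caldera.
Northlake and Selkirk and Niklas together hold 9% + 70% + 15% = 94% of Orbis, so Niklas controls Orbis.
Niklas holds 100% of Vireo, so Niklas controls Vireo.
No other company's threshold is met.

Caldera plc, Greywick Holdings Kft, Northlake Partners KK, Orbis Corp, Selkirk AS, Vireo BV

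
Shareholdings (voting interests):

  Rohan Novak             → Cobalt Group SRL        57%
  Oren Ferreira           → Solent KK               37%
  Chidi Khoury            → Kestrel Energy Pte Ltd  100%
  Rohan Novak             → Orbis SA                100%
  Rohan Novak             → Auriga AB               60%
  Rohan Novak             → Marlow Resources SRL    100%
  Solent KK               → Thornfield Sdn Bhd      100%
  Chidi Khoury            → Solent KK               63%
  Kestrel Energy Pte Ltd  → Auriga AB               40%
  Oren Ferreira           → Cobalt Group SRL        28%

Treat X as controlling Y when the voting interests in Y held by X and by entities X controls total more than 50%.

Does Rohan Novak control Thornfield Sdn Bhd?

Rohan holds 57% of Cobalt, so Rohan controls Cobalt.
Rohan holds 100% of Orbis, so Rohan controls Orbis.
Rohan holds 60% of Auriga, so Rohan controls Auriga.
Rohan holds 100% of Marlow, so Rohan controls Marlow.
Neither Rohan nor any entity Rohan controls holds any voting interest in Thornfield.
So Rohan does not control Thornfield.

No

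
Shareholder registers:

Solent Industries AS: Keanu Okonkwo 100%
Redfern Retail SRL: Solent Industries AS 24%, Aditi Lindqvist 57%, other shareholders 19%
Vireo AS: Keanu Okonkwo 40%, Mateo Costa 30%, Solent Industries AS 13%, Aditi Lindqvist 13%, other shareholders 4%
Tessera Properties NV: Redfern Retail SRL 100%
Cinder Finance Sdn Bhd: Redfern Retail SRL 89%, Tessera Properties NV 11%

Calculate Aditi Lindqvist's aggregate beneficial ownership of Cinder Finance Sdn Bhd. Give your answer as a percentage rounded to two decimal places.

57.00%

Aditi reaches Cinder along 2 paths.
Via Redfern: 57% × 89% = 50.73%.
Via Redfern → Tessera: 57% × 100% × 11% = 6.27%.
Total: 50.73% + 6.27% = 57%.
Rounded: 57.00%.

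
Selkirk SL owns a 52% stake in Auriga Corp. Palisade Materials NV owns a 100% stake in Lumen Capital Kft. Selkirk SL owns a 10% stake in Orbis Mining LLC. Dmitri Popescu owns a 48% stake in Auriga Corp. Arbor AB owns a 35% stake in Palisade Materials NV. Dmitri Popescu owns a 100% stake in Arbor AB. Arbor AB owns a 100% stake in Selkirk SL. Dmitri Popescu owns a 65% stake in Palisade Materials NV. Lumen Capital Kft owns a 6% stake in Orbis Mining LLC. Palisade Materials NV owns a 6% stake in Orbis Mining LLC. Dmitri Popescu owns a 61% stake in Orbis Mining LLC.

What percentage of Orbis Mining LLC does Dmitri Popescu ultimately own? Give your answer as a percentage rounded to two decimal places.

Dmitri reaches Orbis along 6 paths.
Via Arbor → Palisade → Lumen: 100% × 35% × 100% × 6% = 2.1%.
Via Palisade → Lumen: 65% × 100% × 6% = 3.9%.
Via Arbor → Palisade: 100% × 35% × 6% = 2.1%.
Via Palisade: 65% × 6% = 3.9%.
Direct stake: 61% = 61%.
Via Arbor → Selkirk: 100% × 100% × 10% = 10%.
Total: 2.1% + 3.9% + 2.1% + 3.9% + 61% + 10% = 83%.
Rounded: 83.00%.

83.00%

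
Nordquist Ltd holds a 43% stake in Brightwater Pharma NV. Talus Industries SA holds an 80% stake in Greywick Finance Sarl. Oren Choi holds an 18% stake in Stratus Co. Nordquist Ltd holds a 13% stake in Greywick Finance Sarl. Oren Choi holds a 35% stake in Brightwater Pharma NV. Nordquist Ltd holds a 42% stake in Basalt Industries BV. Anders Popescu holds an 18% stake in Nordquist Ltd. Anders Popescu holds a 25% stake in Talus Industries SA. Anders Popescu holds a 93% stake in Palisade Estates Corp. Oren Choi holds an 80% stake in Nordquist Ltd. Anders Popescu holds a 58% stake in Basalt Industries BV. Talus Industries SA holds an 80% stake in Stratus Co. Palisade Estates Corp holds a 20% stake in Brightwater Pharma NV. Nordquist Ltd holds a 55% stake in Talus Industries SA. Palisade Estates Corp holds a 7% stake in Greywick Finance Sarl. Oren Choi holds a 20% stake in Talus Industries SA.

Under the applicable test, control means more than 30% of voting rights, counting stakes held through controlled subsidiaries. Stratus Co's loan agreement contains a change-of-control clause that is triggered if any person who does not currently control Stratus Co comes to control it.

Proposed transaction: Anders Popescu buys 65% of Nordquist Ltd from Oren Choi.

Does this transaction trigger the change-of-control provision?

The purchase adds only to Anders's holdings (Oren's stake shrinks), so Anders is the only person who could newly come to control Stratus.
Anders holds 58% of Basalt, so Anders controls Basalt.
Anders holds 93% of Palisade, so Anders controls Palisade.
Neither Anders nor any entity Anders controls holds any voting interest in Stratus.
So before the transaction, Anders does not control Stratus.
After the purchase, Anders's direct stake in Nordquist rises to 18% + 65% = 83%, and Oren's stake falls to 15%.
Anders holds 83% of Nordquist, so Anders controls Nordquist.
Nordquist and Anders together hold 55% + 25% = 80% of Talus, so Anders controls Talus.
Talus holds 80% of Stratus, so Anders controls Stratus.
Anders did not control Stratus before and does after, so the clause is triggered.

Yes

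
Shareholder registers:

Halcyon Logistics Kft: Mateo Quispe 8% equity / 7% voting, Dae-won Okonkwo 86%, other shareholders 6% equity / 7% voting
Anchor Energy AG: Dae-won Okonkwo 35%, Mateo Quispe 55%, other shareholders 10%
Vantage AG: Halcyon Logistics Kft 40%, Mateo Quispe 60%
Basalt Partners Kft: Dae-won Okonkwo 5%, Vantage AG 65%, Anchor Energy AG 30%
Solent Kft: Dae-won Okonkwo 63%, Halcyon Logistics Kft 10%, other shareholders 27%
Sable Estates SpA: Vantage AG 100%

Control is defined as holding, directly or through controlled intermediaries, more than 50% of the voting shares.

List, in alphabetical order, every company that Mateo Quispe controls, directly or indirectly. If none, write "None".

Mateo holds 55% of Anchor, so Mateo controls Anchor.
Mateo holds 60% of Vantage, so Mateo controls Vantage.
Vantage and Anchor together hold 65% + 30% = 95% of Basalt, so Mateo controls Basalt.
Vantage holds 100% of Sable, so Mateo controls Sable.
No other company's threshold is met.

Anchor Energy AG, Basalt Partners Kft, Sable Estates SpA, Vantage AG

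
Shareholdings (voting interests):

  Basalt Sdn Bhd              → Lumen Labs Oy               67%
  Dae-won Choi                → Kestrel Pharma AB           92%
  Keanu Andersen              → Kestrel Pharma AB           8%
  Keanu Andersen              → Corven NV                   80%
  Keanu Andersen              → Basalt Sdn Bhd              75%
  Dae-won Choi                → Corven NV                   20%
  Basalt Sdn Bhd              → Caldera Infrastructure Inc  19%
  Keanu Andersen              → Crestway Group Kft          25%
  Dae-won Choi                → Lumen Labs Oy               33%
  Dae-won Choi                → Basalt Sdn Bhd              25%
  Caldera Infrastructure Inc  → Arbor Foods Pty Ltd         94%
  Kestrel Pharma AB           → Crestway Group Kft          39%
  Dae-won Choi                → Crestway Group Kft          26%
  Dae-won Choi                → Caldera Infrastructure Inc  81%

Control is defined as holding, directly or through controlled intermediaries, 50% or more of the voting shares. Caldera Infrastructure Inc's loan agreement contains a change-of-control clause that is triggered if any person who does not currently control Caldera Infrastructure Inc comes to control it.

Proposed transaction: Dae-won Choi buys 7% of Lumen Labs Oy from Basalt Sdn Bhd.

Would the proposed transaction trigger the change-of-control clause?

No

The purchase adds only to Dae-won's holdings (Basalt's stake shrinks), so Dae-won is the only person who could newly come to control Caldera.
Dae-won holds 81% of Caldera, so Dae-won controls Caldera.
So Dae-won already controls Caldera before the transaction.
After the purchase, Dae-won's direct stake in Lumen rises to 33% + 7% = 40%, and Basalt's stake falls to 60%.
Dae-won controlled Caldera already, so this is not a new person acquiring control; every other person's position is unchanged or reduced.
No new person acquires control, so the clause is not triggered.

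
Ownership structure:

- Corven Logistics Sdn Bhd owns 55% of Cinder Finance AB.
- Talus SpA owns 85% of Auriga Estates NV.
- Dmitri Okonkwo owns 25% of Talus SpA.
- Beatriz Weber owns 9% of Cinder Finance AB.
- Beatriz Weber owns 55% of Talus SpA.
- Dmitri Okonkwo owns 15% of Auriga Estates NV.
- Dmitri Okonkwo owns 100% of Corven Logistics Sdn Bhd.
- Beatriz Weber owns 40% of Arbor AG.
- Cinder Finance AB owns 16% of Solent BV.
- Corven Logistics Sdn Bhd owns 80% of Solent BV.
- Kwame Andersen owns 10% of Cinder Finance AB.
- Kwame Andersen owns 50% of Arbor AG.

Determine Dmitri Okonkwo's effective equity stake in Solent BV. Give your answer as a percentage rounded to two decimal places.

Dmitri reaches Solent along 2 paths.
Via Corven → Cinder: 100% × 55% × 16% = 8.8%.
Via Corven: 100% × 80% = 80%.
Total: 8.8% + 80% = 88.8%.
Rounded: 88.80%.

88.80%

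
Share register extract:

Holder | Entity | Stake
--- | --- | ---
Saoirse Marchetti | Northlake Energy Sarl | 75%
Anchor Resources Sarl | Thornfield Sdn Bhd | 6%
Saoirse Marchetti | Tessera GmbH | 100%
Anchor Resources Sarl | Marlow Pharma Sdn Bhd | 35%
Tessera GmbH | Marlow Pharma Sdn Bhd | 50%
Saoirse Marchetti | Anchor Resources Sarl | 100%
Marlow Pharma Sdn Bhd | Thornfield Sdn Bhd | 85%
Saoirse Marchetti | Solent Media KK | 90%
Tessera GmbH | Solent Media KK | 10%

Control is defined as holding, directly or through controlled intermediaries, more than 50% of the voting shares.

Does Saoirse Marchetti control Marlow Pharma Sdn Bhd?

Saoirse holds 100% of Tessera, so Saoirse controls Tessera.
Saoirse holds 100% of Anchor, so Saoirse controls Anchor.
Anchor and Tessera together hold 35% + 50% = 85% of Marlow, so Saoirse controls Marlow.

Yes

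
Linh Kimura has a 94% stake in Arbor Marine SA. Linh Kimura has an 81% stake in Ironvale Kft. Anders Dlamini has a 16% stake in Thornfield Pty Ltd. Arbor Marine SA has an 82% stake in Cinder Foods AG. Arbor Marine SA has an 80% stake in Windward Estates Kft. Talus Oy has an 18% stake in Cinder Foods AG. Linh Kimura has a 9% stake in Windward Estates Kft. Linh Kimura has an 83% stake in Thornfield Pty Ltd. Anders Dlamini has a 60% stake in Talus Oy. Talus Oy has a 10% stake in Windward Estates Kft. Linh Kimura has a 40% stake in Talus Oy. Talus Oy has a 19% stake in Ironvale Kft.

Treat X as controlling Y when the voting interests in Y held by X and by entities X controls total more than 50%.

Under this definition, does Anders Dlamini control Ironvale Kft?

Anders holds 60% of Talus, so Anders controls Talus.
In Ironvale, Anders's side holds only 19%, not > 50%.
So Anders does not control Ironvale.

No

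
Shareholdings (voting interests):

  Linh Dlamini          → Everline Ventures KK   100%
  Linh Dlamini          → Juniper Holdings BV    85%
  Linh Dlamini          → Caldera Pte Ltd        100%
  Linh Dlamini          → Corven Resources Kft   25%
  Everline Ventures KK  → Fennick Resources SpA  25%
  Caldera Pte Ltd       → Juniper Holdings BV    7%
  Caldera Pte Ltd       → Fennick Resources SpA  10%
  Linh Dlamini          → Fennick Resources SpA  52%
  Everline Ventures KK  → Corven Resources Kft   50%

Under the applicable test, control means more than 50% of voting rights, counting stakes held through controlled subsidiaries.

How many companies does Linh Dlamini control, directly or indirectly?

Linh holds 100% of Everline, so Linh controls Everline.
Linh holds 100% of Caldera, so Linh controls Caldera.
Linh and Everline together hold 25% + 50% = 75% of Corven, so Linh controls Corven.
Caldera and Everline and Linh together hold 10% + 25% + 52% = 87% of Fennick, so Linh controls Fennick.
Linh and Caldera together hold 85% + 7% = 92% of Juniper, so Linh controls Juniper.
Linh controls 5 companies.

5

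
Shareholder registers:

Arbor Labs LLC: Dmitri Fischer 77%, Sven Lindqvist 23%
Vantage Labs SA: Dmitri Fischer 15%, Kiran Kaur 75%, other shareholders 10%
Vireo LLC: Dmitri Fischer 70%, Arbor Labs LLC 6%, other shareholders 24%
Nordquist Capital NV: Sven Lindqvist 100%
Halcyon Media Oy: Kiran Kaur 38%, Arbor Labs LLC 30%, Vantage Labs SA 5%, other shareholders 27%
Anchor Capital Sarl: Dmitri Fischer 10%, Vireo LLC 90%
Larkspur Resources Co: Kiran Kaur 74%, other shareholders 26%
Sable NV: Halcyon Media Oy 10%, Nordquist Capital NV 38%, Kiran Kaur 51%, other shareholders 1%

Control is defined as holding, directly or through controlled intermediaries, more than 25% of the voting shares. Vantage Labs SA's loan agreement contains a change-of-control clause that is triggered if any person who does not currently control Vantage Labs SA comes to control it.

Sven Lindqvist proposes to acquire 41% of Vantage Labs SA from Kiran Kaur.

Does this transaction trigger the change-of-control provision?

Yes

The purchase adds only to Sven's holdings (Kiran's stake shrinks), so Sven is the only person who could newly come to control Vantage.
Sven holds 100% of Nordquist, so Sven controls Nordquist.
Nordquist holds 38% of Sable, so Sven controls Sable.
Neither Sven nor any entity Sven controls holds any voting interest in Vantage.
So before the transaction, Sven does not control Vantage.
After the purchase, Sven holds 41% of Vantage directly, and Kiran's stake falls to 34%.
Sven holds 41% of Vantage, so Sven controls Vantage.
Sven did not control Vantage before and does after, so the clause is triggered.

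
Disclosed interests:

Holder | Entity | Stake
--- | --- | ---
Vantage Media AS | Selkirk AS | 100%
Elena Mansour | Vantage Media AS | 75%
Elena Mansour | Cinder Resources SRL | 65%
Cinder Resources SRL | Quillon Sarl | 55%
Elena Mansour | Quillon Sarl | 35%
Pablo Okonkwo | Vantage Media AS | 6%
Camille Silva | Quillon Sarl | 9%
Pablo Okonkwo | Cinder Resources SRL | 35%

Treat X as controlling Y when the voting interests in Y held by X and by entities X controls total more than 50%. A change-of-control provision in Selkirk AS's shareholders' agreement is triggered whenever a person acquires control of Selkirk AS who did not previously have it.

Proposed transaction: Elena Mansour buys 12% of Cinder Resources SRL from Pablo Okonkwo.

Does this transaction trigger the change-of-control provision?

No

The purchase adds only to Elena's holdings (Pablo's stake shrinks), so Elena is the only person who could newly come to control Selkirk.
Elena holds 75% of Vantage, so Elena controls Vantage.
Vantage holds 100% of Selkirk, so Elena controls Selkirk.
So Elena already controls Selkirk before the transaction.
After the purchase, Elena's direct stake in Cinder rises to 65% + 12% = 77%, and Pablo's stake falls to 23%.
Elena controlled Selkirk already, so this is not a new person acquiring control; every other person's position is unchanged or reduced.
No new person acquires control, so the clause is not triggered.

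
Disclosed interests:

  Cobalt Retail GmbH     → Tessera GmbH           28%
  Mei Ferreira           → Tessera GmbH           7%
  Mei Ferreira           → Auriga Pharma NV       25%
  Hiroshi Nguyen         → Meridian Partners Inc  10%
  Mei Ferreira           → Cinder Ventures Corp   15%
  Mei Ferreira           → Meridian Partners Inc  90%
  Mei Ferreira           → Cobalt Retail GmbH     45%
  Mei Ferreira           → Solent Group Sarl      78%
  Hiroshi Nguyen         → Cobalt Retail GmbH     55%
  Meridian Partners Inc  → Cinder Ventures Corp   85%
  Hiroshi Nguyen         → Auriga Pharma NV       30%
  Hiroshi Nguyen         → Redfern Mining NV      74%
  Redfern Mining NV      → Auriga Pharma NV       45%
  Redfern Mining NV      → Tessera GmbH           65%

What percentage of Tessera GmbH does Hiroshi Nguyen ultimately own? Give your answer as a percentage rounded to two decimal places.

Hiroshi reaches Tessera along 2 paths.
Via Redfern: 74% × 65% = 48.1%.
Via Cobalt: 55% × 28% = 15.4%.
Total: 48.1% + 15.4% = 63.5%.
Rounded: 63.50%.

63.50%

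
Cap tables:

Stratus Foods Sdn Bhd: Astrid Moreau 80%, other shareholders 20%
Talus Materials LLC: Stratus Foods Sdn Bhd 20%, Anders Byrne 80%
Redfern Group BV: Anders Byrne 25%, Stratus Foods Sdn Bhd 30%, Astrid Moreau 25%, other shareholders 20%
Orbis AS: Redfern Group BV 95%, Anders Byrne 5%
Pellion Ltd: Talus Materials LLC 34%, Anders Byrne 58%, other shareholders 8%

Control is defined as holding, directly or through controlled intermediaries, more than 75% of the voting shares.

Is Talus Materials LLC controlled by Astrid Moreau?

No

Astrid holds 80% of Stratus, so Astrid controls Stratus.
In Talus, Astrid's side holds only 20%, not > 75%.
So Astrid does not control Talus.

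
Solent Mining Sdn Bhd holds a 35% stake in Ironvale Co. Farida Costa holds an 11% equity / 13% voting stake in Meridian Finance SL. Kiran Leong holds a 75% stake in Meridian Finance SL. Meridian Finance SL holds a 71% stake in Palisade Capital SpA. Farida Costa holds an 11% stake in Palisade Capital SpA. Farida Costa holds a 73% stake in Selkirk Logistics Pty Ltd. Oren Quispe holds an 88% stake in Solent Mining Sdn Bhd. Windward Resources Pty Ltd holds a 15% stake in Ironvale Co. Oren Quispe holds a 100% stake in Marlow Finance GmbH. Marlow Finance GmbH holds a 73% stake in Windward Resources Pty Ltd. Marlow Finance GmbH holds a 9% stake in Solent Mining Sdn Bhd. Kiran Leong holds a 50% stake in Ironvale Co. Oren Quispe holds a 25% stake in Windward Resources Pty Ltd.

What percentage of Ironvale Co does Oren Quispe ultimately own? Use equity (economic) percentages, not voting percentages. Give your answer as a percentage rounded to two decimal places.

48.65%

Oren reaches Ironvale along 4 paths.
Via Solent: 88% × 35% = 30.8%.
Via Marlow → Solent: 100% × 9% × 35% = 3.15%.
Via Marlow → Windward: 100% × 73% × 15% = 10.95%.
Via Windward: 25% × 15% = 3.75%.
Total: 30.8% + 3.15% + 10.95% + 3.75% = 48.65%.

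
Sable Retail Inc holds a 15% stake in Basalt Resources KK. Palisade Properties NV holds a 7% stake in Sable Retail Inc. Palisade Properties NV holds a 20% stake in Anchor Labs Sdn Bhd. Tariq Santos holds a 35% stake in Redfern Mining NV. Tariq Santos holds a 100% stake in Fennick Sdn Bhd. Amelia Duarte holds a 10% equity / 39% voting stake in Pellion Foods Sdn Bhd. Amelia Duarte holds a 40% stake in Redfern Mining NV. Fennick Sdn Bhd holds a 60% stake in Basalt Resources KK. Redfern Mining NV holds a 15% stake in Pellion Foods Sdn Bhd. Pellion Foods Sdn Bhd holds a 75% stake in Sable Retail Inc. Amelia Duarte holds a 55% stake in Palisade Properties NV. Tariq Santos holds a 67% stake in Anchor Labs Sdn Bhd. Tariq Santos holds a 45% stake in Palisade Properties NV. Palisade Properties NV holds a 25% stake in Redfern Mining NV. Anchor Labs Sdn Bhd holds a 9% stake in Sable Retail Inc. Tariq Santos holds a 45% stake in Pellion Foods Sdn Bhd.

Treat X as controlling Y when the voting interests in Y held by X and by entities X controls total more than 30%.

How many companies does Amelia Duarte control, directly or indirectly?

4

Amelia holds 55% of Palisade, so Amelia controls Palisade.
Palisade and Amelia together hold 25% + 40% = 65% of Redfern, so Amelia controls Redfern.
Redfern and Amelia together hold 15% + 39% = 54% of Pellion, so Amelia controls Pellion.
Pellion and Palisade together hold 75% + 7% = 82% of Sable, so Amelia controls Sable.
No other company's threshold is met.
Amelia controls 4 companies.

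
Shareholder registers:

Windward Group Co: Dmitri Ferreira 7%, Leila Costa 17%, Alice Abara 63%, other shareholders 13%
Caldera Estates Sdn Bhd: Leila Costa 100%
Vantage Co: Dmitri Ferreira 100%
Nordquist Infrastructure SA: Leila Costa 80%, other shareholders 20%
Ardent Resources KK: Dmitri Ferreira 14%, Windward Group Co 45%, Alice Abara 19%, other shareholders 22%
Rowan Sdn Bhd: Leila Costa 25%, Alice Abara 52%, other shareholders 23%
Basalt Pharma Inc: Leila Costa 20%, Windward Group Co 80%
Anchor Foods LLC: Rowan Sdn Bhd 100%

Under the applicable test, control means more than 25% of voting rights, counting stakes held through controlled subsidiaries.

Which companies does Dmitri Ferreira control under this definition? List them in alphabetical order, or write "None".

Vantage Co

Dmitri holds 100% of Vantage, so Dmitri controls Vantage.
No other company's threshold is met.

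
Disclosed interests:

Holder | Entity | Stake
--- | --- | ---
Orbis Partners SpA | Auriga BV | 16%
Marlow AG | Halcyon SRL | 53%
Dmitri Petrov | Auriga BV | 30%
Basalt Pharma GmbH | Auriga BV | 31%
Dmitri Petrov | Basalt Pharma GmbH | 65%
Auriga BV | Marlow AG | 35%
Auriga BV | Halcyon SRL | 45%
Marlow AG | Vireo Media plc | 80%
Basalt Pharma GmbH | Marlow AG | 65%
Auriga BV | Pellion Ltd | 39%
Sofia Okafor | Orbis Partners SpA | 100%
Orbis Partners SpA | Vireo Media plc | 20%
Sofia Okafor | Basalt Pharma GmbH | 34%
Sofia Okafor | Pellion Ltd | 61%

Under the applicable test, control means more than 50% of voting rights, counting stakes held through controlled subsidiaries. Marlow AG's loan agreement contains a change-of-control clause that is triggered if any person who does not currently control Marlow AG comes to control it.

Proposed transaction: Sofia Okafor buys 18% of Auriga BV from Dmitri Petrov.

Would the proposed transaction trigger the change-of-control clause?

The purchase adds only to Sofia's holdings (Dmitri's stake shrinks), so Sofia is the only person who could newly come to control Marlow.
Sofia holds 100% of Orbis, so Sofia controls Orbis.
Sofia holds 61% of Pellion, so Sofia controls Pellion.
Neither Sofia nor any entity Sofia controls holds any voting interest in Marlow.
So before the transaction, Sofia does not control Marlow.
After the purchase, Sofia holds 18% of Auriga directly, and Dmitri's stake falls to 12%.
Sofia's side now holds 16% + 18% = 34% of Auriga, not > 50%, so Sofia still does not control Auriga.
After the transaction, neither Sofia nor any entity Sofia controls holds a voting interest in Marlow, so Sofia still does not control it.
No new person acquires control, so the clause is not triggered.

No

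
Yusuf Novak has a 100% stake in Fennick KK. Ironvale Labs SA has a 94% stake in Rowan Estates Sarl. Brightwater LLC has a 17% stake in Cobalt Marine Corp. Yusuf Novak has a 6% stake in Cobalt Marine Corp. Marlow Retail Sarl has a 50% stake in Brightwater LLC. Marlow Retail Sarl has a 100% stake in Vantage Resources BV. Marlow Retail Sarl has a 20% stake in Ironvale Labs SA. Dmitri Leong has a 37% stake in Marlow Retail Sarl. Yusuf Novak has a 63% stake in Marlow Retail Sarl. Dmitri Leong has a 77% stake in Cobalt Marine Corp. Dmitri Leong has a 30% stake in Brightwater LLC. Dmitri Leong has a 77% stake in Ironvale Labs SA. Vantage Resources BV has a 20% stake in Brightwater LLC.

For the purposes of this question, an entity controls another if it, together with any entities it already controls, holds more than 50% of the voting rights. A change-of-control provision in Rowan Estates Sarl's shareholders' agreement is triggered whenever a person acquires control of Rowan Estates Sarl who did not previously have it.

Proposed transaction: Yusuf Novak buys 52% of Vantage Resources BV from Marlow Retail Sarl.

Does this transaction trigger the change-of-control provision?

The purchase adds only to Yusuf's holdings (Marlow's stake shrinks), so Yusuf is the only person who could newly come to control Rowan.
Yusuf holds 63% of Marlow, so Yusuf controls Marlow.
Marlow holds 100% of Vantage, so Yusuf controls Vantage.
Yusuf holds 100% of Fennick, so Yusuf controls Fennick.
Marlow and Vantage together hold 50% + 20% = 70% of Brightwater, so Yusuf controls Brightwater.
Neither Yusuf nor any entity Yusuf controls holds any voting interest in Rowan.
So before the transaction, Yusuf does not control Rowan.
After the purchase, Yusuf holds 52% of Vantage directly, and Marlow's stake falls to 48%.
Marlow and Yusuf together hold 48% + 52% = 100% of Vantage, so Yusuf controls Vantage.
After the transaction, neither Yusuf nor any entity Yusuf controls holds a voting interest in Rowan, so Yusuf still does not control it.
No new person acquires control, so the clause is not triggered.

No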